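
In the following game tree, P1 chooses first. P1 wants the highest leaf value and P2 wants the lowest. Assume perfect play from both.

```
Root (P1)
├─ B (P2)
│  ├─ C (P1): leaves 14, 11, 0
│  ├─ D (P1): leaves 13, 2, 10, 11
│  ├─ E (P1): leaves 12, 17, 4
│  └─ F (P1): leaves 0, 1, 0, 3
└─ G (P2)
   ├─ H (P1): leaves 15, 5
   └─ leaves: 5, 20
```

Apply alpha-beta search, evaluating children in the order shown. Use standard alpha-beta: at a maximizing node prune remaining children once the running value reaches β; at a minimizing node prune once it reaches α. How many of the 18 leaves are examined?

17

C [α=-∞,β=+∞]: v=14
D [α=-∞,β=14]: v=13
E [α=-∞,β=13]: v=17 after child 2 ≥ β → β-cutoff, skip 1
F [α=-∞,β=13]: v=3
B [α=-∞,β=+∞]: v=3
H [α=3,β=+∞]: v=15
G [α=3,β=+∞]: v=5
Root [α=-∞,β=+∞]: v=5
Leaves evaluated: 17 of 18.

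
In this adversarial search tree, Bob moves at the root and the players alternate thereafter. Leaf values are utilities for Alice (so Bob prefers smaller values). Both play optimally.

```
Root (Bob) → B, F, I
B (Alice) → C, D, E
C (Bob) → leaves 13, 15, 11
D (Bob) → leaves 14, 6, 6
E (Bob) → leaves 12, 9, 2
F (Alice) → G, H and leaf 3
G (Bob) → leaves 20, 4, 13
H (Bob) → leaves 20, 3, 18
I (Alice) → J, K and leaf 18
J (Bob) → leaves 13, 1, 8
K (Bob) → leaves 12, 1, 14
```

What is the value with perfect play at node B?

11

C: min(13, 15, 11) = 11
D: min(14, 6, 6) = 6
E: min(12, 9, 2) = 2
B: max(11, 6, 2) = 11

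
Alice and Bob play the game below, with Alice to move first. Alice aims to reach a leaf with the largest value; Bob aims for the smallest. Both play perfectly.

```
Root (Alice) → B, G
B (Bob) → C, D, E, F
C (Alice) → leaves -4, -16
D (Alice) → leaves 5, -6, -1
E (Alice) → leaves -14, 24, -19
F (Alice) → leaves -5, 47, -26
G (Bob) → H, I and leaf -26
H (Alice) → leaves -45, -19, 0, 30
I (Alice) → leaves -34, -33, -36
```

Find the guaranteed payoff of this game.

-4

C (Alice): max(-4, -16) = -4
D (Alice): max(5, -6, -1) = 5
E (Alice): max(-14, 24, -19) = 24
F (Alice): max(-5, 47, -26) = 47
B (Bob): min(-4, 5, 24, 47) = -4
H (Alice): max(-45, -19, 0, 30) = 30
I (Alice): max(-34, -33, -36) = -33
G (Bob): min(30, -33, -26) = -33
Root (Alice): max(-4, -33) = -4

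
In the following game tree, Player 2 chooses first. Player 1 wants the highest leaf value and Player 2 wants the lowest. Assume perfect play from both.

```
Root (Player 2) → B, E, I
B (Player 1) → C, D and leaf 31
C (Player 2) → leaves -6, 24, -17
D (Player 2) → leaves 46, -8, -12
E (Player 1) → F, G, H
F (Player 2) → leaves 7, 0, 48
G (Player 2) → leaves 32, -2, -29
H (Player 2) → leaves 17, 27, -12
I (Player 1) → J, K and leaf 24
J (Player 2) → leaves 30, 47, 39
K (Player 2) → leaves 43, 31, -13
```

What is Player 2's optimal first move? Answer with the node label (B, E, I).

C (Player 2): min(-6, 24, -17) = -17
D (Player 2): min(46, -8, -12) = -12
B (Player 1): max(-17, -12, 31) = 31
F (Player 2): min(7, 0, 48) = 0
G (Player 2): min(32, -2, -29) = -29
H (Player 2): min(17, 27, -12) = -12
E (Player 1): max(0, -29, -12) = 0
J (Player 2): min(30, 47, 39) = 30
K (Player 2): min(43, 31, -13) = -13
I (Player 1): max(30, -13, 24) = 30
Root (Player 2): min(31, 0, 30) = 0
Player 2 picks the child with the lowest value: E (value 0).

E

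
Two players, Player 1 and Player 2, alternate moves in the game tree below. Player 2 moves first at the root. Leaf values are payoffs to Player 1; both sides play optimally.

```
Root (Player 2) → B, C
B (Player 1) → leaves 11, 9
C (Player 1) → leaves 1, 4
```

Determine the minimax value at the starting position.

B (Player 1): max(11, 9) = 11
C (Player 1): max(1, 4) = 4
Root (Player 2): min(11, 4) = 4

4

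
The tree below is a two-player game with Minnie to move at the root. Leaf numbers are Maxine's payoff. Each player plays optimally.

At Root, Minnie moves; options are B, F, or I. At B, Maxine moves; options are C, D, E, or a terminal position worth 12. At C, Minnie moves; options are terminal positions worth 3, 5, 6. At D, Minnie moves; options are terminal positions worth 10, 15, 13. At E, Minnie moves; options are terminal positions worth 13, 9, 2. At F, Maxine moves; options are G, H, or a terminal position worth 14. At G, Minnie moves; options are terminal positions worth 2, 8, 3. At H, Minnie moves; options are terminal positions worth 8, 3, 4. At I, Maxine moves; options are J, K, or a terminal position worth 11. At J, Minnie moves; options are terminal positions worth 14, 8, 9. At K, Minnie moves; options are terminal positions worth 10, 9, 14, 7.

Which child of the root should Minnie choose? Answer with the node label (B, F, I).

C (Minnie): min(3, 5, 6) = 3
D (Minnie): min(10, 15, 13) = 10
E (Minnie): min(13, 9, 2) = 2
B (Maxine): max(3, 10, 2, 12) = 12
G (Minnie): min(2, 8, 3) = 2
H (Minnie): min(8, 3, 4) = 3
F (Maxine): max(2, 3, 14) = 14
J (Minnie): min(14, 8, 9) = 8
K (Minnie): min(10, 9, 14, 7) = 7
I (Maxine): max(8, 7, 11) = 11
Root (Minnie): min(12, 14, 11) = 11
Minnie picks the child with the lowest value: I (value 11).

I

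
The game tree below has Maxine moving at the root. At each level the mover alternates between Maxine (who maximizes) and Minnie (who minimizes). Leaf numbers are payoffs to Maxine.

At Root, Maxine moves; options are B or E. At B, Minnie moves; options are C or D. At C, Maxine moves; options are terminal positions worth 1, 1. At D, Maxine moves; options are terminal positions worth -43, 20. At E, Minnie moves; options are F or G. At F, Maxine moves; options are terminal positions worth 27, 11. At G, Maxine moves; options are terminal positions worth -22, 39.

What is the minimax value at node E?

F: max(27, 11) = 27
G: max(-22, 39) = 39
E: min(27, 39) = 27

27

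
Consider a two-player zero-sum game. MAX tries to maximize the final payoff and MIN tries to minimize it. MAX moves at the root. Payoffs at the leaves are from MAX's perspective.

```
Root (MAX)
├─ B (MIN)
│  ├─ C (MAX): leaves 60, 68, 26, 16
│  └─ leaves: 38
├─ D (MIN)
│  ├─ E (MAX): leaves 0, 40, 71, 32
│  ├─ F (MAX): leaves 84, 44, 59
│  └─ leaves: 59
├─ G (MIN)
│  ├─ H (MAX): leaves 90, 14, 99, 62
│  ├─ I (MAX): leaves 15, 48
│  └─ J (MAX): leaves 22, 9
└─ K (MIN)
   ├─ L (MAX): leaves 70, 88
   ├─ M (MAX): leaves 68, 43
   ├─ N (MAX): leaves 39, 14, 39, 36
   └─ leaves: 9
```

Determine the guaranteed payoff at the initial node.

C (MAX): max(60, 68, 26, 16) = 68
B (MIN): min(68, 38) = 38
E (MAX): max(0, 40, 71, 32) = 71
F (MAX): max(84, 44, 59) = 84
D (MIN): min(71, 84, 59) = 59
H (MAX): max(90, 14, 99, 62) = 99
I (MAX): max(15, 48) = 48
J (MAX): max(22, 9) = 22
G (MIN): min(99, 48, 22) = 22
L (MAX): max(70, 88) = 88
M (MAX): max(68, 43) = 68
N (MAX): max(39, 14, 39, 36) = 39
K (MIN): min(88, 68, 39, 9) = 9
Root (MAX): max(38, 59, 22, 9) = 59

59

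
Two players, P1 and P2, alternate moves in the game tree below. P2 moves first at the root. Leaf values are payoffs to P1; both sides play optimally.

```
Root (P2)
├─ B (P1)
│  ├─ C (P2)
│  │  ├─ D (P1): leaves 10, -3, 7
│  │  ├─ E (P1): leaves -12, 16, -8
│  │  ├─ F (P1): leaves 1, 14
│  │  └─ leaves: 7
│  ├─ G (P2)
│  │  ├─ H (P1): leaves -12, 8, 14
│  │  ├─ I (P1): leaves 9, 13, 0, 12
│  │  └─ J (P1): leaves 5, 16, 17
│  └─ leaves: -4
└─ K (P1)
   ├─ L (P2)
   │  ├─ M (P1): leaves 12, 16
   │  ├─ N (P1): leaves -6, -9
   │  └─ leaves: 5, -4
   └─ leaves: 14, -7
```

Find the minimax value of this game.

D (P1): max(10, -3, 7) = 10
E (P1): max(-12, 16, -8) = 16
F (P1): max(1, 14) = 14
C (P2): min(10, 16, 14, 7) = 7
H (P1): max(-12, 8, 14) = 14
I (P1): max(9, 13, 0, 12) = 13
J (P1): max(5, 16, 17) = 17
G (P2): min(14, 13, 17) = 13
B (P1): max(7, 13, -4) = 13
M (P1): max(12, 16) = 16
N (P1): max(-6, -9) = -6
L (P2): min(16, -6, 5, -4) = -6
K (P1): max(-6, 14, -7) = 14
Root (P2): min(13, 14) = 13

13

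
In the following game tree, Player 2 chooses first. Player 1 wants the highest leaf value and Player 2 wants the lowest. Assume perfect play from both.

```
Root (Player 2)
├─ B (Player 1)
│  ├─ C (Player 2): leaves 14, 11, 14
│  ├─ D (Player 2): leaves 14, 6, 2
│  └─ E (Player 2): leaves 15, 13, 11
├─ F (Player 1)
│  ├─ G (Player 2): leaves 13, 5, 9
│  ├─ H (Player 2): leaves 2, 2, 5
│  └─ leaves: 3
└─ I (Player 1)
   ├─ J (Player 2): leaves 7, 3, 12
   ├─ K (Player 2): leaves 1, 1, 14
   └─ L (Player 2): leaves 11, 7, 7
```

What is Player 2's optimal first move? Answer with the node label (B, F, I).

F

C (Player 2): min(14, 11, 14) = 11
D (Player 2): min(14, 6, 2) = 2
E (Player 2): min(15, 13, 11) = 11
B (Player 1): max(11, 2, 11) = 11
G (Player 2): min(13, 5, 9) = 5
H (Player 2): min(2, 2, 5) = 2
F (Player 1): max(5, 2, 3) = 5
J (Player 2): min(7, 3, 12) = 3
K (Player 2): min(1, 1, 14) = 1
L (Player 2): min(11, 7, 7) = 7
I (Player 1): max(3, 1, 7) = 7
Root (Player 2): min(11, 5, 7) = 5
Player 2 picks the child with the lowest value: F (value 5).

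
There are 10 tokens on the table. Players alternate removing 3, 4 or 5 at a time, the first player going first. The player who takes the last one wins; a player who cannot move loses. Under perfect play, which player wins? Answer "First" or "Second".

Second

Compute winning (W) and losing (L) positions by backward induction:
i:   0  1  2  3  4  5  6  7  8  9 10
     L  L  L  W  W  W  W  W  L  L  L
Position 10 is L, so the second player wins.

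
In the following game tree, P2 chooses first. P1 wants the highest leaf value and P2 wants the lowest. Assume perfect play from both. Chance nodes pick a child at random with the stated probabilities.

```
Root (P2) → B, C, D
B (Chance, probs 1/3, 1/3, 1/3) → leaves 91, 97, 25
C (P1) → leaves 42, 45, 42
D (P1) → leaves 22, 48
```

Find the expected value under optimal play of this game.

B (Chance): 1/3·91 + 1/3·97 + 1/3·25 = 71
C (P1): max(42, 45, 42) = 45
D (P1): max(22, 48) = 48
Root (P2): min(71, 45, 48) = 45

45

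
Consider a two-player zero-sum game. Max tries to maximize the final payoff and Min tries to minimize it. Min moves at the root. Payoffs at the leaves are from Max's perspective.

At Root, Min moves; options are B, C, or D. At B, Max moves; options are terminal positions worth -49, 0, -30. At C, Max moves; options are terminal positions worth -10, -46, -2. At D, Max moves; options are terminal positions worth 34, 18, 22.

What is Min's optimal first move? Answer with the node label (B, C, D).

B (Max): max(-49, 0, -30) = 0
C (Max): max(-10, -46, -2) = -2
D (Max): max(34, 18, 22) = 34
Root (Min): min(0, -2, 34) = -2
Min picks the child with the lowest value: C (value -2).

C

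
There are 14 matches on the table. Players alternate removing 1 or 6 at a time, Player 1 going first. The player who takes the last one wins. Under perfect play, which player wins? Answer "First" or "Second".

Positions where the player to move wins (W) vs loses (L):
i:   0  1  2  3  4  5  6  7  8  9 10 11 12 13 14
     L  W  L  W  L  W  W  L  W  L  W  L  W  W  L
Position 14 is L, so the second player wins.

Second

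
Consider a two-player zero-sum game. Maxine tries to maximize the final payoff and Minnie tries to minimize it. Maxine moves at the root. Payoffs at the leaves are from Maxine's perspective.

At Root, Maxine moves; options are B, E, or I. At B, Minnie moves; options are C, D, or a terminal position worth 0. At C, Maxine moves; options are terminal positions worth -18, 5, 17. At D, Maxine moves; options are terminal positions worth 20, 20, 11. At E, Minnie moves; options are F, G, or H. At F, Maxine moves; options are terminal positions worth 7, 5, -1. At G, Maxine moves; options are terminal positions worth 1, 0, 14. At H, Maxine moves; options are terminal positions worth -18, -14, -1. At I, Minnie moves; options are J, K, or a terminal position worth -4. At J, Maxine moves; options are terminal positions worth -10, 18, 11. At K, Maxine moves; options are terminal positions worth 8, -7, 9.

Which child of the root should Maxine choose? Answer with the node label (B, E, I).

B

C (Maxine): max(-18, 5, 17) = 17
D (Maxine): max(20, 20, 11) = 20
B (Minnie): min(17, 20, 0) = 0
F (Maxine): max(7, 5, -1) = 7
G (Maxine): max(1, 0, 14) = 14
H (Maxine): max(-18, -14, -1) = -1
E (Minnie): min(7, 14, -1) = -1
J (Maxine): max(-10, 18, 11) = 18
K (Maxine): max(8, -7, 9) = 9
I (Minnie): min(18, 9, -4) = -4
Root (Maxine): max(0, -1, -4) = 0
Maxine picks the child with the highest value: B (value 0).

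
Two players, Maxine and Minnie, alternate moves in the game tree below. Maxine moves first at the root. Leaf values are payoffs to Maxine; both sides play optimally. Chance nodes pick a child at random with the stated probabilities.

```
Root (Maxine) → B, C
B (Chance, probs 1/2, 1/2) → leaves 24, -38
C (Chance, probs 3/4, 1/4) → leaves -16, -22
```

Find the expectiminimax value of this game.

-7

B (Chance): 1/2·24 + 1/2·-38 = -7
C (Chance): 3/4·-16 + 1/4·-22 = -17.5
Root (Maxine): max(-7, -17.5) = -7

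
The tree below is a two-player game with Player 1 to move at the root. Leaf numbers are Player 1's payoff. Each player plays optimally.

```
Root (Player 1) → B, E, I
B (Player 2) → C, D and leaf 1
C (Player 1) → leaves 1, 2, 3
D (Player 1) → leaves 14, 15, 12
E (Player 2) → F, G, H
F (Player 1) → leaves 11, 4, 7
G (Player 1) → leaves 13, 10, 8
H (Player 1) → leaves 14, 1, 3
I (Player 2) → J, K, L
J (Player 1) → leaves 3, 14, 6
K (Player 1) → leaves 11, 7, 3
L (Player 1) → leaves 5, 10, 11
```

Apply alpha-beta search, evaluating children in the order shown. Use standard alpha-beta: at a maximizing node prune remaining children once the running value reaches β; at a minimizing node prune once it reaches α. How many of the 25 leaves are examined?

16

C [α=-∞,β=+∞]: v=3
D [α=-∞,β=3]: v=14 after child 1 ≥ β → β-cutoff, skip 2
B [α=-∞,β=+∞]: v=1
F [α=1,β=+∞]: v=11
G [α=1,β=11]: v=13 after child 1 ≥ β → β-cutoff, skip 2
H [α=1,β=11]: v=14 after child 1 ≥ β → β-cutoff, skip 2
E [α=1,β=+∞]: v=11
J [α=11,β=+∞]: v=14
K [α=11,β=14]: v=11
I [α=11,β=+∞]: v=11 after child 2 ≤ α → α-cutoff, skip 1
Root [α=-∞,β=+∞]: v=11
Leaves evaluated: 16 of 25.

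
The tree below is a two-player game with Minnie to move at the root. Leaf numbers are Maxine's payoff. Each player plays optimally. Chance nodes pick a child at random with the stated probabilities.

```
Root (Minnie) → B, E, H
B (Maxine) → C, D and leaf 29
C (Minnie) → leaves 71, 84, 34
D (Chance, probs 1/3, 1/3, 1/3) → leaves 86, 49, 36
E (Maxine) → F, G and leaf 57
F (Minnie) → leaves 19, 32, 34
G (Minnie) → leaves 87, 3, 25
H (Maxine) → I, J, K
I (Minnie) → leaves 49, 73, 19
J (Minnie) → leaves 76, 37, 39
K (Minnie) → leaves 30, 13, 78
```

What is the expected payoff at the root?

37

C (Minnie): min(71, 84, 34) = 34
D (Chance): 1/3·86 + 1/3·49 + 1/3·36 = 57
B (Maxine): max(34, 57, 29) = 57
F (Minnie): min(19, 32, 34) = 19
G (Minnie): min(87, 3, 25) = 3
E (Maxine): max(19, 3, 57) = 57
I (Minnie): min(49, 73, 19) = 19
J (Minnie): min(76, 37, 39) = 37
K (Minnie): min(30, 13, 78) = 13
H (Maxine): max(19, 37, 13) = 37
Root (Minnie): min(57, 57, 37) = 37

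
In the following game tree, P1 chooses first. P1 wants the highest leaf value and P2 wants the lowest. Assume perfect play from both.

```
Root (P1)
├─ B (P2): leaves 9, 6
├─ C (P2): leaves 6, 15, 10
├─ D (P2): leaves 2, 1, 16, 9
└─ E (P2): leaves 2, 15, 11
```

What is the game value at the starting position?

6

B (P2): min(9, 6) = 6
C (P2): min(6, 15, 10) = 6
D (P2): min(2, 1, 16, 9) = 1
E (P2): min(2, 15, 11) = 2
Root (P1): max(6, 6, 1, 2) = 6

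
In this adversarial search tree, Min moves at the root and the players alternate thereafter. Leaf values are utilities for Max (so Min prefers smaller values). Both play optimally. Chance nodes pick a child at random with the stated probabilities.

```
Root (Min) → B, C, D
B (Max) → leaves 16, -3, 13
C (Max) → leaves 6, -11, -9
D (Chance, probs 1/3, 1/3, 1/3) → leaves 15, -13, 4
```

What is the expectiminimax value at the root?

B (Max): max(16, -3, 13) = 16
C (Max): max(6, -11, -9) = 6
D (Chance): 1/3·15 + 1/3·-13 + 1/3·4 = 2
Root (Min): min(16, 6, 2) = 2

2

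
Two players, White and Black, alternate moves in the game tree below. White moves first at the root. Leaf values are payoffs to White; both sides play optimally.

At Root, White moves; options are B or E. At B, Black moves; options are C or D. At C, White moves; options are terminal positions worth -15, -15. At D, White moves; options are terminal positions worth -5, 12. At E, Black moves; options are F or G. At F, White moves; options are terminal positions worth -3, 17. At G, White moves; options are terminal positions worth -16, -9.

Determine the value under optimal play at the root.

-9

C (White): max(-15, -15) = -15
D (White): max(-5, 12) = 12
B (Black): min(-15, 12) = -15
F (White): max(-3, 17) = 17
G (White): max(-16, -9) = -9
E (Black): min(17, -9) = -9
Root (White): max(-15, -9) = -9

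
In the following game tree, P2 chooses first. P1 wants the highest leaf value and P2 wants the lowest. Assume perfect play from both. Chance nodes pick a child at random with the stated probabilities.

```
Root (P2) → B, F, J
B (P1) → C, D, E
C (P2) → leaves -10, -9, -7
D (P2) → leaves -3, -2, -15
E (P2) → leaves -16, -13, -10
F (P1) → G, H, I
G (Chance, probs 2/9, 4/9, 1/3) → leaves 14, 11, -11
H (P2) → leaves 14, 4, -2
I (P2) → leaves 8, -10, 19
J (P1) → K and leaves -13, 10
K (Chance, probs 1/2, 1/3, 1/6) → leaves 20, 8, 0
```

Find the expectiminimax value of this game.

-10

C (P2): min(-10, -9, -7) = -10
D (P2): min(-3, -2, -15) = -15
E (P2): min(-16, -13, -10) = -16
B (P1): max(-10, -15, -16) = -10
G (Chance): 2/9·14 + 4/9·11 + 1/3·-11 = 4.33
H (P2): min(14, 4, -2) = -2
I (P2): min(8, -10, 19) = -10
F (P1): max(4.33, -2, -10) = 4.33
K (Chance): 1/2·20 + 1/3·8 + 1/6·0 = 12.67
J (P1): max(12.67, -13, 10) = 12.67
Root (P2): min(-10, 4.33, 12.67) = -10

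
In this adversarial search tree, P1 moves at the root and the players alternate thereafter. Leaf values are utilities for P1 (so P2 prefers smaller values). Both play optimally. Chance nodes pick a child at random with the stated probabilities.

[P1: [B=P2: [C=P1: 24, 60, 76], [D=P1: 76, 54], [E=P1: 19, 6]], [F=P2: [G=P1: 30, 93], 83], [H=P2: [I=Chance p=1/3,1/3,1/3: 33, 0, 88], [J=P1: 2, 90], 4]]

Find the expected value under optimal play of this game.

C (P1): max(24, 60, 76) = 76
D (P1): max(76, 54) = 76
E (P1): max(19, 6) = 19
B (P2): min(76, 76, 19) = 19
G (P1): max(30, 93) = 93
F (P2): min(93, 83) = 83
I (Chance): 1/3·33 + 1/3·0 + 1/3·88 = 40.33
J (P1): max(2, 90) = 90
H (P2): min(40.33, 90, 4) = 4
Root (P1): max(19, 83, 4) = 83

83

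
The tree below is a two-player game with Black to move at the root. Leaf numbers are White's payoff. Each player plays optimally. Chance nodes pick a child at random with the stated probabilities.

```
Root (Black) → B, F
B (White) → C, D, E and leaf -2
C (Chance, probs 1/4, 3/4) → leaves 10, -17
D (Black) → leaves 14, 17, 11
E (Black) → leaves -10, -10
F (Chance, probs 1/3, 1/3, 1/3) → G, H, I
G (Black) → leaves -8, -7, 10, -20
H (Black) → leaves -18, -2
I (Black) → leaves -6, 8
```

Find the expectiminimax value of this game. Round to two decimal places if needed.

-14.67

C (Chance): 1/4·10 + 3/4·-17 = -10.25
D (Black): min(14, 17, 11) = 11
E (Black): min(-10, -10) = -10
B (White): max(-10.25, 11, -10, -2) = 11
G (Black): min(-8, -7, 10, -20) = -20
H (Black): min(-18, -2) = -18
I (Black): min(-6, 8) = -6
F (Chance): 1/3·-20 + 1/3·-18 + 1/3·-6 = -14.67
Root (Black): min(11, -14.67) = -14.67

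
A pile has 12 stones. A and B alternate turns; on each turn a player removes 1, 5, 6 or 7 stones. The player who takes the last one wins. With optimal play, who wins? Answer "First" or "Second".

Second

i:   0  1  2  3  4  5  6  7  8  9 10 11 12
     L  W  L  W  L  W  W  W  W  W  W  W  L
Position 12 is L, so the second player wins.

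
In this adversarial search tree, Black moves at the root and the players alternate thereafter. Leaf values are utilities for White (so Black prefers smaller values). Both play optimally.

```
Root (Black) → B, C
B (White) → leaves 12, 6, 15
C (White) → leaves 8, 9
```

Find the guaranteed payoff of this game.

9

B (White): max(12, 6, 15) = 15
C (White): max(8, 9) = 9
Root (Black): min(15, 9) = 9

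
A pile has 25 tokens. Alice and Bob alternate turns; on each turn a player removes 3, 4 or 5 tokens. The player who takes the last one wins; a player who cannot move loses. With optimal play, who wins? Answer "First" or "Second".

Second

Compute winning (W) and losing (L) positions by backward induction:
i:   0  1  2  3  4  5  6  7  8  9 10 11 12 13 14 15 16 17 18 19 20 21 22 23 24 25
     L  L  L  W  W  W  W  W  L  L  L  W  W  W  W  W  L  L  L  W  W  W  W  W  L  L
Position 25 is L, so the second player wins.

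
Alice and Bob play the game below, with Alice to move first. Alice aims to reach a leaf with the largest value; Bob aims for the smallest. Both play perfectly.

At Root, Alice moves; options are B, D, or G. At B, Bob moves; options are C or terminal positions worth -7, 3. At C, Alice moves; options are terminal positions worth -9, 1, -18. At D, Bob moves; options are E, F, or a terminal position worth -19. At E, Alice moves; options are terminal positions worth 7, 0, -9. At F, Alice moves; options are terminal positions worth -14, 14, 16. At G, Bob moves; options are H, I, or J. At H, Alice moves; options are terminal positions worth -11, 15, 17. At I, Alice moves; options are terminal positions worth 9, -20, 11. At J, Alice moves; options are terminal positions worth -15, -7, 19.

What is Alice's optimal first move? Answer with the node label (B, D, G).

G

C (Alice): max(-9, 1, -18) = 1
B (Bob): min(1, -7, 3) = -7
E (Alice): max(7, 0, -9) = 7
F (Alice): max(-14, 14, 16) = 16
D (Bob): min(7, 16, -19) = -19
H (Alice): max(-11, 15, 17) = 17
I (Alice): max(9, -20, 11) = 11
J (Alice): max(-15, -7, 19) = 19
G (Bob): min(17, 11, 19) = 11
Root (Alice): max(-7, -19, 11) = 11
Alice picks the child with the highest value: G (value 11).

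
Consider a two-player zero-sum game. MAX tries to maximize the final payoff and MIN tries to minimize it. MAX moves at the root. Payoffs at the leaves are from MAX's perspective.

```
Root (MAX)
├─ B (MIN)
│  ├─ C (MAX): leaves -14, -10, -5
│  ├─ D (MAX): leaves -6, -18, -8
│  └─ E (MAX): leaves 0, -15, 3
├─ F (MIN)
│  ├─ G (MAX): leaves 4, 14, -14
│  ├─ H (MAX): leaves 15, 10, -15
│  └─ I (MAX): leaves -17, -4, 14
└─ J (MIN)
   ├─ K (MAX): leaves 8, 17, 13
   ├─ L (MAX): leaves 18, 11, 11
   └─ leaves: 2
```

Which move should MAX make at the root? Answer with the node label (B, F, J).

F

C (MAX): max(-14, -10, -5) = -5
D (MAX): max(-6, -18, -8) = -6
E (MAX): max(0, -15, 3) = 3
B (MIN): min(-5, -6, 3) = -6
G (MAX): max(4, 14, -14) = 14
H (MAX): max(15, 10, -15) = 15
I (MAX): max(-17, -4, 14) = 14
F (MIN): min(14, 15, 14) = 14
K (MAX): max(8, 17, 13) = 17
L (MAX): max(18, 11, 11) = 18
J (MIN): min(17, 18, 2) = 2
Root (MAX): max(-6, 14, 2) = 14
MAX picks the child with the highest value: F (value 14).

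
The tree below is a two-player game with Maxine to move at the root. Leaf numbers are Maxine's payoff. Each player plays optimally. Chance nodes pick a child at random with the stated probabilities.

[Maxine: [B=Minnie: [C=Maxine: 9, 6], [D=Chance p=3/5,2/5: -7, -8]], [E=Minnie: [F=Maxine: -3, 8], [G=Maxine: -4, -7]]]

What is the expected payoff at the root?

-4

C (Maxine): max(9, 6) = 9
D (Chance): 3/5·-7 + 2/5·-8 = -7.4
B (Minnie): min(9, -7.4) = -7.4
F (Maxine): max(-3, 8) = 8
G (Maxine): max(-4, -7) = -4
E (Minnie): min(8, -4) = -4
Root (Maxine): max(-7.4, -4) = -4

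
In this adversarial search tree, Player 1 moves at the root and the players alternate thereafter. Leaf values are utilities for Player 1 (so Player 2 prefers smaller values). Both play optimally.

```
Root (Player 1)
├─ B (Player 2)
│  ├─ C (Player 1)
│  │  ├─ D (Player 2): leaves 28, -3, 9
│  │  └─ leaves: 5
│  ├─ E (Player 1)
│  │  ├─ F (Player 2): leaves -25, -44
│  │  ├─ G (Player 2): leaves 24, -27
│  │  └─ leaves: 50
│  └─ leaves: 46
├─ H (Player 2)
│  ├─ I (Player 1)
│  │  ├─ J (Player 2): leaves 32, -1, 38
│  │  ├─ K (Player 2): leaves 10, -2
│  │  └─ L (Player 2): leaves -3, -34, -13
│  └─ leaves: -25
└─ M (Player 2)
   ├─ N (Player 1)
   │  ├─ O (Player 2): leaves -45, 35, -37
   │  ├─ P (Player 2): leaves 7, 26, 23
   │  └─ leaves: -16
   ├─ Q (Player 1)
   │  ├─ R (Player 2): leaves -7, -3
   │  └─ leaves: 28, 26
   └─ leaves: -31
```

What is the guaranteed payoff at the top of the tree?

D (Player 2): min(28, -3, 9) = -3
C (Player 1): max(-3, 5) = 5
F (Player 2): min(-25, -44) = -44
G (Player 2): min(24, -27) = -27
E (Player 1): max(-44, -27, 50) = 50
B (Player 2): min(5, 50, 46) = 5
J (Player 2): min(32, -1, 38) = -1
K (Player 2): min(10, -2) = -2
L (Player 2): min(-3, -34, -13) = -34
I (Player 1): max(-1, -2, -34) = -1
H (Player 2): min(-1, -25) = -25
O (Player 2): min(-45, 35, -37) = -45
P (Player 2): min(7, 26, 23) = 7
N (Player 1): max(-45, 7, -16) = 7
R (Player 2): min(-7, -3) = -7
Q (Player 1): max(-7, 28, 26) = 28
M (Player 2): min(7, 28, -31) = -31
Root (Player 1): max(5, -25, -31) = 5

5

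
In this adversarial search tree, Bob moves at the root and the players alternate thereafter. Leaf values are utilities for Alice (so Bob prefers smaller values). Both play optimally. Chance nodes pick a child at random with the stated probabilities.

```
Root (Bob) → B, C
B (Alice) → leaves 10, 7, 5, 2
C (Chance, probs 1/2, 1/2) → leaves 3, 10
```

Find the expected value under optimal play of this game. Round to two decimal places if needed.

6.5

B (Alice): max(10, 7, 5, 2) = 10
C (Chance): 1/2·3 + 1/2·10 = 6.5
Root (Bob): min(10, 6.5) = 6.5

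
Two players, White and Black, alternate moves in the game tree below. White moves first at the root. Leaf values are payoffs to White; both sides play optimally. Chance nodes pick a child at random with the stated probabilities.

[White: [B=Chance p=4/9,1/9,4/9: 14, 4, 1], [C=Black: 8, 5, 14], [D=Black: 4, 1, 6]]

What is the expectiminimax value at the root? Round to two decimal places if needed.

B (Chance): 4/9·14 + 1/9·4 + 4/9·1 = 7.11
C (Black): min(8, 5, 14) = 5
D (Black): min(4, 1, 6) = 1
Root (White): max(7.11, 5, 1) = 7.11

7.11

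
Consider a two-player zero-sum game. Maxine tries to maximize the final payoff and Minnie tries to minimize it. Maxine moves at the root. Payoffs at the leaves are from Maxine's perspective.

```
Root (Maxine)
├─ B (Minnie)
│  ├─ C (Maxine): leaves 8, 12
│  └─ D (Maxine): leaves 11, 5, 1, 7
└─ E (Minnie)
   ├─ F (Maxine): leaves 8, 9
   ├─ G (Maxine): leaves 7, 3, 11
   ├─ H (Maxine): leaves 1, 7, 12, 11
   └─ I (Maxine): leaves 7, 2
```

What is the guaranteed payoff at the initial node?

C (Maxine): max(8, 12) = 12
D (Maxine): max(11, 5, 1, 7) = 11
B (Minnie): min(12, 11) = 11
F (Maxine): max(8, 9) = 9
G (Maxine): max(7, 3, 11) = 11
H (Maxine): max(1, 7, 12, 11) = 12
I (Maxine): max(7, 2) = 7
E (Minnie): min(9, 11, 12, 7) = 7
Root (Maxine): max(11, 7) = 11

11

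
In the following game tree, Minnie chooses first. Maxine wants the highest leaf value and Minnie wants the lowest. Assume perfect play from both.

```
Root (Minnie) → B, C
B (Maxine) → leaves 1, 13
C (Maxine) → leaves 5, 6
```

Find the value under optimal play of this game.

6

B (Maxine): max(1, 13) = 13
C (Maxine): max(5, 6) = 6
Root (Minnie): min(13, 6) = 6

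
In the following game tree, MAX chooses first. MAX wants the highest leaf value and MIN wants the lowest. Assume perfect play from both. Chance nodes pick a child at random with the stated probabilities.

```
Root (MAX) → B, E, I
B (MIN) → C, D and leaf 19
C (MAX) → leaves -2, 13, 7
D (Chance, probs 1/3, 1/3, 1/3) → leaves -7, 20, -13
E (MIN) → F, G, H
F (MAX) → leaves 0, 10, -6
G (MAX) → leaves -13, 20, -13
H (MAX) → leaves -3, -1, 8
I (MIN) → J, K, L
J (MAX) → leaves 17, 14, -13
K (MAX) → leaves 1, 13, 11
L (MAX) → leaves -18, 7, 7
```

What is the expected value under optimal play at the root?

8

C (MAX): max(-2, 13, 7) = 13
D (Chance): 1/3·-7 + 1/3·20 + 1/3·-13 = 0
B (MIN): min(13, 0, 19) = 0
F (MAX): max(0, 10, -6) = 10
G (MAX): max(-13, 20, -13) = 20
H (MAX): max(-3, -1, 8) = 8
E (MIN): min(10, 20, 8) = 8
J (MAX): max(17, 14, -13) = 17
K (MAX): max(1, 13, 11) = 13
L (MAX): max(-18, 7, 7) = 7
I (MIN): min(17, 13, 7) = 7
Root (MAX): max(0, 8, 7) = 8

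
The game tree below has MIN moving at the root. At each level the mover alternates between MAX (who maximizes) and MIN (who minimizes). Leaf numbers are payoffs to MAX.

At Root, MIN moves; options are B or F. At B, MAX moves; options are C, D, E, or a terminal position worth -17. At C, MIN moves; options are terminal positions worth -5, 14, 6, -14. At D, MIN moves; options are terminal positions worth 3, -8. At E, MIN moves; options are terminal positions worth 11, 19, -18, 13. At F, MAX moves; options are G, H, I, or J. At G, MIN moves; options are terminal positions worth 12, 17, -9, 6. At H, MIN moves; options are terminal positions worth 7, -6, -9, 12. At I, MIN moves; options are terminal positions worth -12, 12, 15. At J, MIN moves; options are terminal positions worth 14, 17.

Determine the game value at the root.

-8

C (MIN): min(-5, 14, 6, -14) = -14
D (MIN): min(3, -8) = -8
E (MIN): min(11, 19, -18, 13) = -18
B (MAX): max(-14, -8, -18, -17) = -8
G (MIN): min(12, 17, -9, 6) = -9
H (MIN): min(7, -6, -9, 12) = -9
I (MIN): min(-12, 12, 15) = -12
J (MIN): min(14, 17) = 14
F (MAX): max(-9, -9, -12, 14) = 14
Root (MIN): min(-8, 14) = -8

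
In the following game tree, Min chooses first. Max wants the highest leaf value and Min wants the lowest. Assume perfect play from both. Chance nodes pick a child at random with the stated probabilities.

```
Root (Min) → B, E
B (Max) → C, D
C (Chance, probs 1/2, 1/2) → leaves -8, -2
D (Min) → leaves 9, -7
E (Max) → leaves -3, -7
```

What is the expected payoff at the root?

C (Chance): 1/2·-8 + 1/2·-2 = -5
D (Min): min(9, -7) = -7
B (Max): max(-5, -7) = -5
E (Max): max(-3, -7) = -3
Root (Min): min(-5, -3) = -5

-5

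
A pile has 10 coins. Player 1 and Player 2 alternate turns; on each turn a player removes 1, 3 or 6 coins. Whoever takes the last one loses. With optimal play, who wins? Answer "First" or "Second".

W/L table (W = player to move can force a win):
i:   0  1  2  3  4  5  6  7  8  9 10
     W  L  W  L  W  L  W  W  W  W  L
Position 10 is L, so the second player wins.

Second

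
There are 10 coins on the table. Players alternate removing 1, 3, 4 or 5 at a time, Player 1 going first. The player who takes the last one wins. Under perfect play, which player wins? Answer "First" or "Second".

i:   0  1  2  3  4  5  6  7  8  9 10
     L  W  L  W  W  W  W  W  L  W  L
Position 10 is L, so the second player wins.

Second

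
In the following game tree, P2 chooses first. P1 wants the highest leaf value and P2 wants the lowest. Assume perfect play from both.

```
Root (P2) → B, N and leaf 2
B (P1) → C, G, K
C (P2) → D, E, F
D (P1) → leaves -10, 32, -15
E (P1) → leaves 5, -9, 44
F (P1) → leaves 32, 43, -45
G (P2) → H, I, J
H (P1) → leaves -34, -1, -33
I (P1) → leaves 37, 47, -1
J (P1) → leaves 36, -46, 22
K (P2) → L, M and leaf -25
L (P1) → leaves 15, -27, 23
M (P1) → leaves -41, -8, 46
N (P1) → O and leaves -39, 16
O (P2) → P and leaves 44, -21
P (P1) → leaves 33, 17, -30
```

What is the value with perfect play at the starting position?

2

D (P1): max(-10, 32, -15) = 32
E (P1): max(5, -9, 44) = 44
F (P1): max(32, 43, -45) = 43
C (P2): min(32, 44, 43) = 32
H (P1): max(-34, -1, -33) = -1
I (P1): max(37, 47, -1) = 47
J (P1): max(36, -46, 22) = 36
G (P2): min(-1, 47, 36) = -1
L (P1): max(15, -27, 23) = 23
M (P1): max(-41, -8, 46) = 46
K (P2): min(23, 46, -25) = -25
B (P1): max(32, -1, -25) = 32
P (P1): max(33, 17, -30) = 33
O (P2): min(33, 44, -21) = -21
N (P1): max(-21, -39, 16) = 16
Root (P2): min(32, 16, 2) = 2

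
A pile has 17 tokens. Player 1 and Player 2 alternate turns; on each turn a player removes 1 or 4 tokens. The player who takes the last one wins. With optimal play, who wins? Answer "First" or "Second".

Second

Mark each pile size as W (mover wins) or L (mover loses):
i:   0  1  2  3  4  5  6  7  8  9 10 11 12 13 14 15 16 17
     L  W  L  W  W  L  W  L  W  W  L  W  L  W  W  L  W  L
Position 17 is L, so the second player wins.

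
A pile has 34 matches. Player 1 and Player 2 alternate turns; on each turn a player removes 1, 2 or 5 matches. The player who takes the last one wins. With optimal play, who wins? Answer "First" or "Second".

i:   0  1  2  3  4  5  6  7  8  9 10 11 12 13 14 15 16 17 18 19 20 21 22 23 24 25 26 27 28 29 30 31 32 33 34
     L  W  W  L  W  W  L  W  W  L  W  W  L  W  W  L  W  W  L  W  W  L  W  W  L  W  W  L  W  W  L  W  W  L  W
Position 34 is W, so the first player wins.

First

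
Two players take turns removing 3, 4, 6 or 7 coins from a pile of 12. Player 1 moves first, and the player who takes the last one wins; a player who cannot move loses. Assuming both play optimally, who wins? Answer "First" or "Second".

Second

Mark each pile size as W (mover wins) or L (mover loses):
i:   0  1  2  3  4  5  6  7  8  9 10 11 12
     L  L  L  W  W  W  W  W  W  W  L  L  L
Position 12 is L, so the second player wins.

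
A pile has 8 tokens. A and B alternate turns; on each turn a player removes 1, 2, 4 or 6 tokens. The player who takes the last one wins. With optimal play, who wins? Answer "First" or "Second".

Compute winning (W) and losing (L) positions by backward induction:
i:   0  1  2  3  4  5  6  7  8
     L  W  W  L  W  W  W  W  L
Position 8 is L, so the second player wins.

Second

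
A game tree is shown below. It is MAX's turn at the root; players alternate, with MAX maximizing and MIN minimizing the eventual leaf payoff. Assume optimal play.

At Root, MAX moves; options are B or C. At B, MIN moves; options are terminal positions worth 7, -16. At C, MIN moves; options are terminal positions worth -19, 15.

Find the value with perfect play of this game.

B (MIN): min(7, -16) = -16
C (MIN): min(-19, 15) = -19
Root (MAX): max(-16, -19) = -16

-16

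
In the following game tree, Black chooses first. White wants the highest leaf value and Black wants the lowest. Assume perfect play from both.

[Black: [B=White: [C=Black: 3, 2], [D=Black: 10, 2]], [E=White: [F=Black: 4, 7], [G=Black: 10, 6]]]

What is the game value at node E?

6

F: min(4, 7) = 4
G: min(10, 6) = 6
E: max(4, 6) = 6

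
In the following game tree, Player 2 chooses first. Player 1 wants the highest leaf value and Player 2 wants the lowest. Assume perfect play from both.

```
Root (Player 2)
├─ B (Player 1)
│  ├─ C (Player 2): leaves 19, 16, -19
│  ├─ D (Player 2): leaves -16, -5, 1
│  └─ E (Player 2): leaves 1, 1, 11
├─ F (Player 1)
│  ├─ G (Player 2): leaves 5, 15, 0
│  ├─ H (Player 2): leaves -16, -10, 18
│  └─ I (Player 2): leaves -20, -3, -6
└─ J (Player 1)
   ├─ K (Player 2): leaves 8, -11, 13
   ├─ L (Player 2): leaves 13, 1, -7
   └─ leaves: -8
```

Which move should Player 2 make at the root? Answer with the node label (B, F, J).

C (Player 2): min(19, 16, -19) = -19
D (Player 2): min(-16, -5, 1) = -16
E (Player 2): min(1, 1, 11) = 1
B (Player 1): max(-19, -16, 1) = 1
G (Player 2): min(5, 15, 0) = 0
H (Player 2): min(-16, -10, 18) = -16
I (Player 2): min(-20, -3, -6) = -20
F (Player 1): max(0, -16, -20) = 0
K (Player 2): min(8, -11, 13) = -11
L (Player 2): min(13, 1, -7) = -7
J (Player 1): max(-11, -7, -8) = -7
Root (Player 2): min(1, 0, -7) = -7
Player 2 picks the child with the lowest value: J (value -7).

J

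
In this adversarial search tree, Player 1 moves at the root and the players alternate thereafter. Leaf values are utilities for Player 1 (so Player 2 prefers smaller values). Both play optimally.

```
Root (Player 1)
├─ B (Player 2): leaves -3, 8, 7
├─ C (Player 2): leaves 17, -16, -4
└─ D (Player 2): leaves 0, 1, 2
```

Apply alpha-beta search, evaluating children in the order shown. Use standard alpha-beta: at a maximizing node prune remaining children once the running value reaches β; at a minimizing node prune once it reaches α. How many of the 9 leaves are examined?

8

B [α=-∞,β=+∞]: v=-3
C [α=-3,β=+∞]: v=-16 after child 2 ≤ α → α-cutoff, skip 1
D [α=-3,β=+∞]: v=0
Root [α=-∞,β=+∞]: v=0
Leaves evaluated: 8 of 9.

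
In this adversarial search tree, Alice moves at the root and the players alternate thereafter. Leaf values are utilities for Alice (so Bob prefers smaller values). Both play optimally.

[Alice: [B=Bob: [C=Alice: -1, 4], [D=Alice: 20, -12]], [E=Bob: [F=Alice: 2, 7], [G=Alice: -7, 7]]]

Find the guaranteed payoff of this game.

C (Alice): max(-1, 4) = 4
D (Alice): max(20, -12) = 20
B (Bob): min(4, 20) = 4
F (Alice): max(2, 7) = 7
G (Alice): max(-7, 7) = 7
E (Bob): min(7, 7) = 7
Root (Alice): max(4, 7) = 7

7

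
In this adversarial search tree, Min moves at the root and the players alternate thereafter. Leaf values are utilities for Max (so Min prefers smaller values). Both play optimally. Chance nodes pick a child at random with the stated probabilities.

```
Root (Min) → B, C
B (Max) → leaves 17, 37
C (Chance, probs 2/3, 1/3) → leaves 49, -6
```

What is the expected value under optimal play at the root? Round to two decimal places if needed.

30.67

B (Max): max(17, 37) = 37
C (Chance): 2/3·49 + 1/3·-6 = 30.67
Root (Min): min(37, 30.67) = 30.67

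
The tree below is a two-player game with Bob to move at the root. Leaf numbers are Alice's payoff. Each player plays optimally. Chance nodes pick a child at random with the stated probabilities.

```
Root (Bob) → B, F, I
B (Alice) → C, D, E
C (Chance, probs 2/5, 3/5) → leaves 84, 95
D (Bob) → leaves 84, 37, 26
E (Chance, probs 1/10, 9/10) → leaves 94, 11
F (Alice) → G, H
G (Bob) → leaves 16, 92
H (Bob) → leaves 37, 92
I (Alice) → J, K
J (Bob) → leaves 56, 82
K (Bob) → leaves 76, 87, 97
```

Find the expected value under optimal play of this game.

C (Chance): 2/5·84 + 3/5·95 = 90.6
D (Bob): min(84, 37, 26) = 26
E (Chance): 1/10·94 + 9/10·11 = 19.3
B (Alice): max(90.6, 26, 19.3) = 90.6
G (Bob): min(16, 92) = 16
H (Bob): min(37, 92) = 37
F (Alice): max(16, 37) = 37
J (Bob): min(56, 82) = 56
K (Bob): min(76, 87, 97) = 76
I (Alice): max(56, 76) = 76
Root (Bob): min(90.6, 37, 76) = 37

37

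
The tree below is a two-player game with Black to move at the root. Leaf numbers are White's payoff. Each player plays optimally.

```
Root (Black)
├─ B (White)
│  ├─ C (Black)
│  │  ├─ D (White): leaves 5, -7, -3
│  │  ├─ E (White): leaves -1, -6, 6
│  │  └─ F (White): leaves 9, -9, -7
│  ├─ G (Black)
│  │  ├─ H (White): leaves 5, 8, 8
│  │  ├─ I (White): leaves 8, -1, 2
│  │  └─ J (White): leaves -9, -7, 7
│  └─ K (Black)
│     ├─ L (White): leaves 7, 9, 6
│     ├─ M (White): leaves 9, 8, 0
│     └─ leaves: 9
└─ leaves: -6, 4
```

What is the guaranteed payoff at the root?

D (White): max(5, -7, -3) = 5
E (White): max(-1, -6, 6) = 6
F (White): max(9, -9, -7) = 9
C (Black): min(5, 6, 9) = 5
H (White): max(5, 8, 8) = 8
I (White): max(8, -1, 2) = 8
J (White): max(-9, -7, 7) = 7
G (Black): min(8, 8, 7) = 7
L (White): max(7, 9, 6) = 9
M (White): max(9, 8, 0) = 9
K (Black): min(9, 9, 9) = 9
B (White): max(5, 7, 9) = 9
Root (Black): min(9, -6, 4) = -6

-6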